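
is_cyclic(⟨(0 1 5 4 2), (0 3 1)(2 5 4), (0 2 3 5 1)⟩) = no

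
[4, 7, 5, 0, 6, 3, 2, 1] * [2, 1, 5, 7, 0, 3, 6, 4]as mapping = [0→0, 1→4, 2→3, 3→2, 4→6, 5→7, 6→5, 7→1]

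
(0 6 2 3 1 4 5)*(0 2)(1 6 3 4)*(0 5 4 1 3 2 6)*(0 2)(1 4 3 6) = (1 6 5)(2 4 3)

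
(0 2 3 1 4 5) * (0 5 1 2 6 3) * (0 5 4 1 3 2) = (0 6 2 5 4 3)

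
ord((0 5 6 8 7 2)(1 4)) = 6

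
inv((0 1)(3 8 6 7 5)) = (0 1)(3 5 7 6 8)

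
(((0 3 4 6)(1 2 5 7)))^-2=(0 4)(1 5)(2 7)(3 6)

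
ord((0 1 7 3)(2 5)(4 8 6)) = 12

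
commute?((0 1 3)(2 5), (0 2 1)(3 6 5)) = no:(0 1 3)(2 5) * (0 2 1)(3 6 5) = (1 6 5)(2 3), (0 2 1)(3 6 5) * (0 1 3)(2 5) = (0 5)(2 3 6)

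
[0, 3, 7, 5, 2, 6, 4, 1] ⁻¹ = [0, 7, 4, 1, 6, 3, 5, 2] 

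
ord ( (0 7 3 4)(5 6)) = 4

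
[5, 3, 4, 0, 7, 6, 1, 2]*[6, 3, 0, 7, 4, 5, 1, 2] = [5, 7, 4, 6, 2, 1, 3, 0]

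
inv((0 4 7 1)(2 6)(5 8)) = (0 1 7 4)(2 6)(5 8)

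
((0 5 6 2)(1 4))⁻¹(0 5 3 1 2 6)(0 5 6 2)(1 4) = (0 2 5 6 3 4)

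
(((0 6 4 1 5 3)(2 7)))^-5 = (0 6 4 1 5 3)(2 7)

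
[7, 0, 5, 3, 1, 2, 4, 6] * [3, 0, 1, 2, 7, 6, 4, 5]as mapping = [0→5, 1→3, 2→6, 3→2, 4→0, 5→1, 6→7, 7→4]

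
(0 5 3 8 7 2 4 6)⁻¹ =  (0 6 4 2 7 8 3 5)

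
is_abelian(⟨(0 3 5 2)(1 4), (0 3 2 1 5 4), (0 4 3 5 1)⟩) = no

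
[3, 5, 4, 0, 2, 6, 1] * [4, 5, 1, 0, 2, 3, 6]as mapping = [0→0, 1→3, 2→2, 3→4, 4→1, 5→6, 6→5]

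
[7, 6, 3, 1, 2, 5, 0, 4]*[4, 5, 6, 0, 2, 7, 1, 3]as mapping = [0→3, 1→1, 2→0, 3→5, 4→6, 5→7, 6→4, 7→2]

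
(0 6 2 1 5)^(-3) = (0 2 5 6 1)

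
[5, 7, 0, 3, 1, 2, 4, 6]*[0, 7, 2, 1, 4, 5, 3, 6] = [5, 6, 0, 1, 7, 2, 4, 3]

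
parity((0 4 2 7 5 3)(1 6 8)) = odd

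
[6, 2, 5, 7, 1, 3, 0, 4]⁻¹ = [6, 4, 1, 5, 7, 2, 0, 3]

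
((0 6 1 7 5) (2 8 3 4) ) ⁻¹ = (0 5 7 1 6) (2 4 3 8) 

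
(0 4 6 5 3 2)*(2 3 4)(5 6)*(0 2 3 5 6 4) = (0 3 5)(4 6)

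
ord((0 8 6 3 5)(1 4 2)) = 15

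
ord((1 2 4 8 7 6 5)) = 7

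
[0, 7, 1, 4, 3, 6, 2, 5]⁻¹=[0, 2, 6, 4, 3, 7, 5, 1]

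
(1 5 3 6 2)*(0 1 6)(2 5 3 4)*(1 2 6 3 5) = (0 2 3)(1 5 4 6)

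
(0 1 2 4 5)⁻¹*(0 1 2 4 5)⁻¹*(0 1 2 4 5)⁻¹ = (0 2 5 1 4)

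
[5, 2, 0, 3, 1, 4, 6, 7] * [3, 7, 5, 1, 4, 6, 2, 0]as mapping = [0→6, 1→5, 2→3, 3→1, 4→7, 5→4, 6→2, 7→0]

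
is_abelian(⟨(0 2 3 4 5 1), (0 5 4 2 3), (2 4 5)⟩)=no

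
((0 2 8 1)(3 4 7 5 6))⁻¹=(0 1 8 2)(3 6 5 7 4)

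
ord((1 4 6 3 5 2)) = 6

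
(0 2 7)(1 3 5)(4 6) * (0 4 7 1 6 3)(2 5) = (0 5 6 7 4 3 2 1)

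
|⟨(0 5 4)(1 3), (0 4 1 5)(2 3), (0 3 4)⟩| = 720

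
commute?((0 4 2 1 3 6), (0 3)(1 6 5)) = no:(0 4 2 1 3 6) * (0 3)(1 6 5) = (0 4 2 6 3 5 1), (0 3)(1 6 5) * (0 4 2 1 3 6) = (0 6 5 3 4 2 1)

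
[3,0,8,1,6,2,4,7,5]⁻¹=[1,3,5,0,6,8,4,7,2]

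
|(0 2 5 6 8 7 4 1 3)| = 9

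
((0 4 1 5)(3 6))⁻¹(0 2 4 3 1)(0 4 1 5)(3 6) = (1 6 5 4 2)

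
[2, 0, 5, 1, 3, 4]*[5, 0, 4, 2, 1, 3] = [4, 5, 3, 0, 2, 1]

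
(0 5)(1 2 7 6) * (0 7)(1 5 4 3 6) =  (0 4 3 6 5 7 1 2)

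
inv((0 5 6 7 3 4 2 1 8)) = (0 8 1 2 4 3 7 6 5)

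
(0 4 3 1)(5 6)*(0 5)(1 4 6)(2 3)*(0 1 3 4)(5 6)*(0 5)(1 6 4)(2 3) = (1 4 3 5 2)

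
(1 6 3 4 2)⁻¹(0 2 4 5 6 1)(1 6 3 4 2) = (0 1 2 5 3 6)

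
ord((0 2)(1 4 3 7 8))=10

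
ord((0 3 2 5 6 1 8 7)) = 8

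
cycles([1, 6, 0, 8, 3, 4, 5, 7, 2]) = (0 1 6 5 4 3 8 2)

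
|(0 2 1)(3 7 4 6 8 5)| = 6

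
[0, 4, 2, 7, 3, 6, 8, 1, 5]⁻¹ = [0, 7, 2, 4, 1, 8, 5, 3, 6]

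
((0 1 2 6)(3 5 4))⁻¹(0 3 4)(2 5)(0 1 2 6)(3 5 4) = (1 5 3)(4 6)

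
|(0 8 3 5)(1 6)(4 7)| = 4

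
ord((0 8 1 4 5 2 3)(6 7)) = 14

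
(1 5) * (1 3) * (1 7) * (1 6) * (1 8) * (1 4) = (1 5 3 7 6 8 4)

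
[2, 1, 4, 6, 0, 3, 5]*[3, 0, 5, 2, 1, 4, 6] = [5, 0, 1, 6, 3, 2, 4]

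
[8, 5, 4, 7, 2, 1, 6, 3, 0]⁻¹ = [8, 5, 4, 7, 2, 1, 6, 3, 0]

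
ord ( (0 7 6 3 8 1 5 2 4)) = 9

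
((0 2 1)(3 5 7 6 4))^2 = (0 1 2)(3 7 4 5 6)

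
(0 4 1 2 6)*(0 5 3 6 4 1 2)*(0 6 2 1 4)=(0 4 1 6 5 3 2)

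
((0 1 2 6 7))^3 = (0 6 1 7 2)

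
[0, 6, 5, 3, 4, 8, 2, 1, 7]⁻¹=[0, 7, 6, 3, 4, 2, 1, 8, 5]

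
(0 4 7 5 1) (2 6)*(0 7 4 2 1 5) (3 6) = (0 2 3 6 1 7) 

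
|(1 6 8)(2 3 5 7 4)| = 15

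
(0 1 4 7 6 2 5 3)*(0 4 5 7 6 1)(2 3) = (1 5 2 7)(3 4 6)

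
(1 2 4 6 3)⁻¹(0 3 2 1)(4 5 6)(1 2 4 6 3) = (0 1 4 2)(3 6 5)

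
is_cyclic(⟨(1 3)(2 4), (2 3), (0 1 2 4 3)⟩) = no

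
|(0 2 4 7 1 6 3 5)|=8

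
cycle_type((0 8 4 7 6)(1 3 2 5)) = 4.5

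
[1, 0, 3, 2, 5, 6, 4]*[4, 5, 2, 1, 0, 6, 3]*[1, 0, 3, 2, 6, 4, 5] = [4, 6, 0, 3, 5, 2, 1]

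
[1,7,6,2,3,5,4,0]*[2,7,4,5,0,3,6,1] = [7,1,6,4,5,3,0,2]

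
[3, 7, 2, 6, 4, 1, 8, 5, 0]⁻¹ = [8, 5, 2, 0, 4, 7, 3, 1, 6]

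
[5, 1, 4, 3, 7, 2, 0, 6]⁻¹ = [6, 1, 5, 3, 2, 0, 7, 4]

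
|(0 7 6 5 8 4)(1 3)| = 6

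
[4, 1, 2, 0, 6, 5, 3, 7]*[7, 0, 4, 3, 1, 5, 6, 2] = [1, 0, 4, 7, 6, 5, 3, 2]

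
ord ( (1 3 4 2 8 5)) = 6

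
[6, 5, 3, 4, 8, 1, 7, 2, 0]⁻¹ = [8, 5, 7, 2, 3, 1, 0, 6, 4]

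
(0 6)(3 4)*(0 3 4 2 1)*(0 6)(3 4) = (1 6 4 3 2)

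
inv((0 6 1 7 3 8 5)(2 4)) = (0 5 8 3 7 1 6)(2 4)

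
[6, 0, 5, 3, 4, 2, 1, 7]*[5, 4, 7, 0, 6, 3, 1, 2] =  [1, 5, 3, 0, 6, 7, 4, 2]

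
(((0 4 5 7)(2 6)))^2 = (0 5)(4 7)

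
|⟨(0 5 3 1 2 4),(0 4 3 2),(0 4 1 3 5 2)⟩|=720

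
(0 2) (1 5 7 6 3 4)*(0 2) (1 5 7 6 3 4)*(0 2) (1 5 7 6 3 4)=(0 2) (1 6) (3 5) (4 7) 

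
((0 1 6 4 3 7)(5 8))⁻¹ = (0 7 3 4 6 1)(5 8)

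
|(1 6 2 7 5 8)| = 6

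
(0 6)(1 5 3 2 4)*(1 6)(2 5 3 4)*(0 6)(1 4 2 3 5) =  (0 4)(1 5 2 3)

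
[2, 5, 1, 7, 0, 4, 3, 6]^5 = [0, 1, 2, 6, 4, 5, 7, 3]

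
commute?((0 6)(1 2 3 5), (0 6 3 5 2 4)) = no:(0 6)(1 2 3 5)*(0 6 3 5 2 4) = (0 3 2 5 1 4), (0 6 3 5 2 4)*(0 6)(1 2 3 5) = (1 2 4 6 5 3)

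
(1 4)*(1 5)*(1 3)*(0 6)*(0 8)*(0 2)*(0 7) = (0 6 8 2 7)(1 4 5 3)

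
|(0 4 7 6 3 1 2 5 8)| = 9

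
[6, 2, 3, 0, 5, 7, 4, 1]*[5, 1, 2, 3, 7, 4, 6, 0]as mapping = [0→6, 1→2, 2→3, 3→5, 4→4, 5→0, 6→7, 7→1]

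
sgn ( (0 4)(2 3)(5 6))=-1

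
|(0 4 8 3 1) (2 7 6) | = 15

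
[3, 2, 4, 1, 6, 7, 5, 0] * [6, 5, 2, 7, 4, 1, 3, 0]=[7, 2, 4, 5, 3, 0, 1, 6]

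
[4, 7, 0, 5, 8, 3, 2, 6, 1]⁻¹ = [2, 8, 6, 5, 0, 3, 7, 1, 4]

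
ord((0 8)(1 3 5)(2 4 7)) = 6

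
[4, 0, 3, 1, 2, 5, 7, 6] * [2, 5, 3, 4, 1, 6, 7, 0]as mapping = [0→1, 1→2, 2→4, 3→5, 4→3, 5→6, 6→0, 7→7]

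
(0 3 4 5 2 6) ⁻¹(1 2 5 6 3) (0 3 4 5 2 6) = (0 4 1 6 2) 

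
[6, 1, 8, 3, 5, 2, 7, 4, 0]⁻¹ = [8, 1, 5, 3, 7, 4, 0, 6, 2]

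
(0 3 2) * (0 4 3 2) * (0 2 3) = (0 3 2 4)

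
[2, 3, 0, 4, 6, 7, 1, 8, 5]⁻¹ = [2, 6, 0, 1, 3, 8, 4, 5, 7]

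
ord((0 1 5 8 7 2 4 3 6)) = 9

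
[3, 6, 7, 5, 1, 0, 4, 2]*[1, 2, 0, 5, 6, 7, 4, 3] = [5, 4, 3, 7, 2, 1, 6, 0]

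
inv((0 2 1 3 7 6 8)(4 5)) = (0 8 6 7 3 1 2)(4 5)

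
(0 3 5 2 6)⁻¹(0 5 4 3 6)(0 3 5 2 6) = (0 3 2 4 5)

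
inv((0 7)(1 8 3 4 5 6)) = (0 7)(1 6 5 4 3 8)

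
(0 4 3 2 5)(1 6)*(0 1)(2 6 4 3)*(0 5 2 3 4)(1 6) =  (0 4 3 1)(5 6)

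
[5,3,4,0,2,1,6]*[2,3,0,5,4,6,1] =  [6,5,4,2,0,3,1]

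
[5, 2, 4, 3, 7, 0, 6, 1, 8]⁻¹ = [5, 7, 1, 3, 2, 0, 6, 4, 8]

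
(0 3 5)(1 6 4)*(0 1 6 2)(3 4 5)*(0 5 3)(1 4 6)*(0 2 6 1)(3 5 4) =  (0 1 6 5 3 2 4)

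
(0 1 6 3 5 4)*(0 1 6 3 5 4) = (0 6 5)(1 3 4)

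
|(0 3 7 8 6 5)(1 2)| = 6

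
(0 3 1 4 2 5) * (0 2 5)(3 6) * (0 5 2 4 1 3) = (0 6)(2 5 4)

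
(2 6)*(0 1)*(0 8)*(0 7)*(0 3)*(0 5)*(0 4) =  (0 1 8 7 3 5 4)(2 6)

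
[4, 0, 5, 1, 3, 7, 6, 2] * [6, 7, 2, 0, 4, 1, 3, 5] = [4, 6, 1, 7, 0, 5, 3, 2]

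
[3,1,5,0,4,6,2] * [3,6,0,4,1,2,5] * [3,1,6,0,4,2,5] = [4,5,6,0,1,2,3]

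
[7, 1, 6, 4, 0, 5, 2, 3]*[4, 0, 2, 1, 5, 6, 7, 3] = [3, 0, 7, 5, 4, 6, 2, 1] 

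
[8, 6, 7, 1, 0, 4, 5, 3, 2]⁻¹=[4, 3, 8, 7, 5, 6, 1, 2, 0]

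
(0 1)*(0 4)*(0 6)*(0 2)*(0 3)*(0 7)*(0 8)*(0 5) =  (0 1 4 6 2 3 7 8 5)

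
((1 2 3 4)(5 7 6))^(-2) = (1 3)(2 4)(5 7 6)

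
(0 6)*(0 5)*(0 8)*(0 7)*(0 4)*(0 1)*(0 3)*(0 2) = (0 6 5 8 7 4 1 3 2)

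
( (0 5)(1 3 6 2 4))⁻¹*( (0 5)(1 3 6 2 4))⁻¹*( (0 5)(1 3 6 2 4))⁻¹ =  (0 5)(1 6 4 3 2)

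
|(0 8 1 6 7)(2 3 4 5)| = 20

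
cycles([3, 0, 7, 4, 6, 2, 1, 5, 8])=(0 3 4 6 1)(2 7 5)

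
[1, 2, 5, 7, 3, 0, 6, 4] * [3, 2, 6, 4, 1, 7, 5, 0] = [2, 6, 7, 0, 4, 3, 5, 1]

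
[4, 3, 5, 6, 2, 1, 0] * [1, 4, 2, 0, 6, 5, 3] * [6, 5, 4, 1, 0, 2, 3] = [3, 6, 2, 1, 4, 0, 5]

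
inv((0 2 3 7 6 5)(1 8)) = (0 5 6 7 3 2)(1 8)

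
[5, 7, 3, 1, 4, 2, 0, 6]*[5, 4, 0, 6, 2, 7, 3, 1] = [7, 1, 6, 4, 2, 0, 5, 3]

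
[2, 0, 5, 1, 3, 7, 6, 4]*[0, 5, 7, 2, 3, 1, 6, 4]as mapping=[0→7, 1→0, 2→1, 3→5, 4→2, 5→4, 6→6, 7→3]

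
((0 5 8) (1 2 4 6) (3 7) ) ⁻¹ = (0 8 5) (1 6 4 2) (3 7) 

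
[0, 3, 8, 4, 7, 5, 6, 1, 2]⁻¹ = [0, 7, 8, 1, 3, 5, 6, 4, 2]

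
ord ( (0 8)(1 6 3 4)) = 4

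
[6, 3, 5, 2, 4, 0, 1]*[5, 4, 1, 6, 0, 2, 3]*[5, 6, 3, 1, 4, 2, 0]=[1, 0, 3, 6, 5, 2, 4]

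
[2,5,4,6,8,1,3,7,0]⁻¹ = [8,5,0,6,2,1,3,7,4]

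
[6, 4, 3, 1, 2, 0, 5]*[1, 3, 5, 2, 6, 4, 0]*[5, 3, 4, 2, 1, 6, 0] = [5, 0, 4, 2, 6, 3, 1]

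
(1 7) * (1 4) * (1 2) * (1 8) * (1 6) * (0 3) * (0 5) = (0 3 5)(1 7 4 2 8 6)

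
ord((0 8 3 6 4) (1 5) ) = 10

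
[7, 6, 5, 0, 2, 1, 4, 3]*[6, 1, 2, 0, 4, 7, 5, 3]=[3, 5, 7, 6, 2, 1, 4, 0]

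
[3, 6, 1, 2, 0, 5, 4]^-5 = [3, 6, 1, 2, 0, 5, 4]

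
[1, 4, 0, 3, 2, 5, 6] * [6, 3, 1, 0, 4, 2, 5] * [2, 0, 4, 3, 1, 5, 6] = [3, 1, 6, 2, 0, 4, 5]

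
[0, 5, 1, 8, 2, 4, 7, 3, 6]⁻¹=[0, 2, 4, 7, 5, 1, 8, 6, 3]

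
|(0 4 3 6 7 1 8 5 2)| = 9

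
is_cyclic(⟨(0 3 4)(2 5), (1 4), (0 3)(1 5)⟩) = no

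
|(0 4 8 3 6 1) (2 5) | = 6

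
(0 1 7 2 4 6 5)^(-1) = (0 5 6 4 2 7 1)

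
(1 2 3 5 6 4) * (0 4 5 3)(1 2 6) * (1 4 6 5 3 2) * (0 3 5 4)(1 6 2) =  (0 2 3 1 4 6 5)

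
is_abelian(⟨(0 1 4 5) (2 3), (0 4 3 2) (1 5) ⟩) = no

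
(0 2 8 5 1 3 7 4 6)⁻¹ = (0 6 4 7 3 1 5 8 2)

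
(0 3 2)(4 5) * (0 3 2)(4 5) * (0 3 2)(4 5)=(4 5)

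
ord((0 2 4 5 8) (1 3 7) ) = 15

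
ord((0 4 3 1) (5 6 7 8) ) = 4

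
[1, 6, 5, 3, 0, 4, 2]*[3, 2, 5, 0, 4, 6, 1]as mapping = [0→2, 1→1, 2→6, 3→0, 4→3, 5→4, 6→5]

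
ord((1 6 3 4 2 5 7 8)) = 8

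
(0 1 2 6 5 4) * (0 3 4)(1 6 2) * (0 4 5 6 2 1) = (0 2 1)(3 5 4)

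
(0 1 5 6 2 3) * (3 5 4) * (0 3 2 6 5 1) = (1 4 2)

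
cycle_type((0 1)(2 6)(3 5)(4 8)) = 2^4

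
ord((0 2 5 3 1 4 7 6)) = 8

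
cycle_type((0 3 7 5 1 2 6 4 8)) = 9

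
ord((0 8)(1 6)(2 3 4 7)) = 4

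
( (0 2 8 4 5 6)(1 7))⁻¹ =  (0 6 5 4 8 2)(1 7)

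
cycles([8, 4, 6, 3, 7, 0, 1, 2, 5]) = (0 8 5) (1 4 7 2 6) 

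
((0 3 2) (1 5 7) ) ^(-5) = (0 3 2) (1 5 7) 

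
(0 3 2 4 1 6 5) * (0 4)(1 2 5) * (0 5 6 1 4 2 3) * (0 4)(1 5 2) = (0 4 3 6)(1 5)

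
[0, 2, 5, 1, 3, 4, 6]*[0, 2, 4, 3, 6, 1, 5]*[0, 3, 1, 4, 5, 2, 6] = [0, 5, 3, 1, 4, 6, 2]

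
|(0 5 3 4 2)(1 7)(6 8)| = 10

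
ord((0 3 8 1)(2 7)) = 4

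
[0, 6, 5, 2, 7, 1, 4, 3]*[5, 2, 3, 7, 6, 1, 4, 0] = [5, 4, 1, 3, 0, 2, 6, 7]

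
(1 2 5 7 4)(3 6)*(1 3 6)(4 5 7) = (1 2 7 5 4 3)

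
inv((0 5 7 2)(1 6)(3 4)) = (0 2 7 5)(1 6)(3 4)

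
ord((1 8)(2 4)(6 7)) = 2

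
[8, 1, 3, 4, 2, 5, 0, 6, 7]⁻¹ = [6, 1, 4, 2, 3, 5, 7, 8, 0]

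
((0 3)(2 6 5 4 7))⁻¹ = (0 3)(2 7 4 5 6)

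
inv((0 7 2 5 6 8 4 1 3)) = (0 3 1 4 8 6 5 2 7)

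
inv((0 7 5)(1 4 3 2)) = (0 5 7)(1 2 3 4)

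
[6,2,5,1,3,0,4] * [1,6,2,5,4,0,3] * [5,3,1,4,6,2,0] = [4,1,5,0,2,3,6]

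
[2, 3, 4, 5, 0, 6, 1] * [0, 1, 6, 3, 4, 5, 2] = [6, 3, 4, 5, 0, 2, 1]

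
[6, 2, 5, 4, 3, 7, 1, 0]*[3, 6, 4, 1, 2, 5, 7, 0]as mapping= [0→7, 1→4, 2→5, 3→2, 4→1, 5→0, 6→6, 7→3]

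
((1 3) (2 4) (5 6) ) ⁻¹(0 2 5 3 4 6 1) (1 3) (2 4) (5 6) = (0 4 6 1 2 5 3) 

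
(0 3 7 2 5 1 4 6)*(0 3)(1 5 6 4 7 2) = (1 7)(2 6 3)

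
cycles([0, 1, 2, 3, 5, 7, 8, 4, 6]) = (4 5 7) (6 8) 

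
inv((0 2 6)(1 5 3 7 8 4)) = (0 6 2)(1 4 8 7 3 5)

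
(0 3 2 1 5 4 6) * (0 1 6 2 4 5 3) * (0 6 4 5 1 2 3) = (0 6 2 4 3 5 1)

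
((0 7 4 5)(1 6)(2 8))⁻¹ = (0 5 4 7)(1 6)(2 8)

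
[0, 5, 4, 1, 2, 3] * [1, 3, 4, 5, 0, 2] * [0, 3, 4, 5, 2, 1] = [3, 4, 0, 5, 2, 1]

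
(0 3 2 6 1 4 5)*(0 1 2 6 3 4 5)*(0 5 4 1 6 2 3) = (0 1 4 5 6 3 2)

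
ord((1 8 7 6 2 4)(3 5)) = 6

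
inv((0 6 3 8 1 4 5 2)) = (0 2 5 4 1 8 3 6)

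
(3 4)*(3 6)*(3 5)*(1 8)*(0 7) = (0 7)(1 8)(3 4 6 5)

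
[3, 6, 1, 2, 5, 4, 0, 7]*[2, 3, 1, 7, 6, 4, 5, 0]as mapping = [0→7, 1→5, 2→3, 3→1, 4→4, 5→6, 6→2, 7→0]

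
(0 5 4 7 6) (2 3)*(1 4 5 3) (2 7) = (0 3 7 6) (1 4 2) 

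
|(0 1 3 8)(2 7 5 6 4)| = 20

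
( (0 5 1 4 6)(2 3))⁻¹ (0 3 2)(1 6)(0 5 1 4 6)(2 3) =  (0 4)(2 3 5)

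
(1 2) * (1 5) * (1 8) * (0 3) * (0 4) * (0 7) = (0 3 4 7)(1 2 5 8)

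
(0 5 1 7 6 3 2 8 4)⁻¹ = (0 4 8 2 3 6 7 1 5)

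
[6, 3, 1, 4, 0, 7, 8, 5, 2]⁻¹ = [4, 2, 8, 1, 3, 7, 0, 5, 6]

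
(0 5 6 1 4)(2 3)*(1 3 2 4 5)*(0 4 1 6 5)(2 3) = (0 6 2 3 1)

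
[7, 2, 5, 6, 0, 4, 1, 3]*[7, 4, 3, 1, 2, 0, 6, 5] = [5, 3, 0, 6, 7, 2, 4, 1]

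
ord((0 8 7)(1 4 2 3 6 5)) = 6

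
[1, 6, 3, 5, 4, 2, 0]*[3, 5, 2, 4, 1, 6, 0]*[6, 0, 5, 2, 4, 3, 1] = [3, 6, 4, 1, 0, 5, 2]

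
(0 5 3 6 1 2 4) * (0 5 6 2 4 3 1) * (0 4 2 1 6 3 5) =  (0 3 1 2 5 6 4)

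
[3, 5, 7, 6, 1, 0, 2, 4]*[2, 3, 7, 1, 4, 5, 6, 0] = [1, 5, 0, 6, 3, 2, 7, 4]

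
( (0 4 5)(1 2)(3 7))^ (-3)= (1 2)(3 7)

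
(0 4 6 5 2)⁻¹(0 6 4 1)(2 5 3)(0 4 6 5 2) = (0 2 3)(1 4 5 6)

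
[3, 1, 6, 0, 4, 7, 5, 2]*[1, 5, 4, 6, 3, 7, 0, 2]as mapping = [0→6, 1→5, 2→0, 3→1, 4→3, 5→2, 6→7, 7→4]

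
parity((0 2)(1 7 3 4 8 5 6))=odd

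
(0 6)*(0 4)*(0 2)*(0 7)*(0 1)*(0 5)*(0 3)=(0 6 4 2 7 1 5 3)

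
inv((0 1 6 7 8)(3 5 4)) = (0 8 7 6 1)(3 4 5)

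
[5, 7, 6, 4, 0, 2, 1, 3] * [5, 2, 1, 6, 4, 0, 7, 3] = [0, 3, 7, 4, 5, 1, 2, 6]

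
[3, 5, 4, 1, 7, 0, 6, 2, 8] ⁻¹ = [5, 3, 7, 0, 2, 1, 6, 4, 8] 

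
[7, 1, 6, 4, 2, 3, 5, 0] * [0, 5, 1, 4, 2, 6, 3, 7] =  [7, 5, 3, 2, 1, 4, 6, 0]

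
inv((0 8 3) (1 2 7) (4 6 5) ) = (0 3 8) (1 7 2) (4 5 6) 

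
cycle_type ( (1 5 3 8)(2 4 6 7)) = 4^2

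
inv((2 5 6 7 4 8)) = (2 8 4 7 6 5)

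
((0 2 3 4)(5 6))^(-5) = (0 4 3 2)(5 6)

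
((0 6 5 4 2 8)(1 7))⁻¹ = (0 8 2 4 5 6)(1 7)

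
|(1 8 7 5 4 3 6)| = 7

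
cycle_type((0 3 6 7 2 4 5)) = 7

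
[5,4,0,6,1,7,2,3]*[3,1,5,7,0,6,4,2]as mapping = [0→6,1→0,2→3,3→4,4→1,5→2,6→5,7→7]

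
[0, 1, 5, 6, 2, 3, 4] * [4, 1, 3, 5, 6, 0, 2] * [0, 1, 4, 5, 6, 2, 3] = [6, 1, 0, 4, 5, 2, 3]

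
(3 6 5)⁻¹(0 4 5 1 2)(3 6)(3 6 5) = (0 4 3 1 2)(5 6)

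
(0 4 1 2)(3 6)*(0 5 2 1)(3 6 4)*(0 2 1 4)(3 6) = (0 6 3)(1 4 2 5)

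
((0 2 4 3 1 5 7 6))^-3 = (0 5 4 6 1 2 7 3)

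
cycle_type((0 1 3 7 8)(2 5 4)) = 3.5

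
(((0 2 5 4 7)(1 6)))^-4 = (0 2 5 4 7)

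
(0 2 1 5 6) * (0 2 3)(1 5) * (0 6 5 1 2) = (0 3 6)(1 2)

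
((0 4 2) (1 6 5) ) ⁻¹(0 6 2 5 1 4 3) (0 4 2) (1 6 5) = (0 1 6 2 3 4 5) 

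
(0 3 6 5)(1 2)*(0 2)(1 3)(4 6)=(0 1)(2 3 4 6 5)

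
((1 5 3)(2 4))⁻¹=(1 3 5)(2 4)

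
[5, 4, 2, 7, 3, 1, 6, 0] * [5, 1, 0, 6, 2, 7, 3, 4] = [7, 2, 0, 4, 6, 1, 3, 5]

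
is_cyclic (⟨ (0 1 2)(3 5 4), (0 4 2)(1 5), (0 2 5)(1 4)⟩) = no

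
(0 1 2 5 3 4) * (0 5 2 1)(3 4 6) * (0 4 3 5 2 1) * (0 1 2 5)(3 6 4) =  (0 3 4 5 6)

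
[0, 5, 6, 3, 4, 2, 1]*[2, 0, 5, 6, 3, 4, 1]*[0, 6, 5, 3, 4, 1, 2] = [5, 4, 6, 2, 3, 1, 0]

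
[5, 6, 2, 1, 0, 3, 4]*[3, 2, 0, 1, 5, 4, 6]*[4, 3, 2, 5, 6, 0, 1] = [6, 1, 4, 2, 5, 3, 0]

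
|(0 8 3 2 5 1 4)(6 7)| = 14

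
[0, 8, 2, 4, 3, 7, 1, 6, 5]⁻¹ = [0, 6, 2, 4, 3, 8, 7, 5, 1]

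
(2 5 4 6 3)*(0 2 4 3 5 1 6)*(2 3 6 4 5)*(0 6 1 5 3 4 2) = (0 4 6)(1 2 5)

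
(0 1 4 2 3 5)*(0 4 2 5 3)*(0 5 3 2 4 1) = (1 4 3 2 5) 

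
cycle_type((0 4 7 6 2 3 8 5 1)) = 9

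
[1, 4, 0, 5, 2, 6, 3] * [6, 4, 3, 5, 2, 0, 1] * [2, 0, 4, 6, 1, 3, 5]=[1, 4, 5, 2, 6, 0, 3]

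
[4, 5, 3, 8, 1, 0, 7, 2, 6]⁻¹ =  [5, 4, 7, 2, 0, 1, 8, 6, 3]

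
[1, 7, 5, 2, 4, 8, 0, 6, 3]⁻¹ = [6, 0, 3, 8, 4, 2, 7, 1, 5]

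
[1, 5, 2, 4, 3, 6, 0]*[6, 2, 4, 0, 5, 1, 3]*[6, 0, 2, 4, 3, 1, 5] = [2, 0, 3, 1, 6, 4, 5]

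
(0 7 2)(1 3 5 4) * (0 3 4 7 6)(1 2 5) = (0 6)(1 4 2 3)(5 7)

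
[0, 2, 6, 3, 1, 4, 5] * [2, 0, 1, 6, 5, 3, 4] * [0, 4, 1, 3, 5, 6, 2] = [1, 4, 5, 2, 0, 6, 3] 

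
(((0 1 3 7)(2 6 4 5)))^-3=(0 1 3 7)(2 6 4 5)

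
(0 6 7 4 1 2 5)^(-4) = (0 4 5 7 2 6 1)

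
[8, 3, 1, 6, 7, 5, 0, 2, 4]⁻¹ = [6, 2, 7, 1, 8, 5, 3, 4, 0]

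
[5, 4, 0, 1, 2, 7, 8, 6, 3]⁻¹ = [2, 3, 4, 8, 1, 0, 7, 5, 6]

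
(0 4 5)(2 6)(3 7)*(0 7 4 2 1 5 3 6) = (0 2)(1 5 7 6)(3 4)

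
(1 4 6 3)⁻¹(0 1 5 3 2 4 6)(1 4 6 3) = (0 4 5 1 2 6 3)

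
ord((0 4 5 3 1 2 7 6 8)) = 9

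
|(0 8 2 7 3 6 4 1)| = 8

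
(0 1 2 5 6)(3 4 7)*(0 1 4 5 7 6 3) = (0 4 6 1 2 7)(3 5)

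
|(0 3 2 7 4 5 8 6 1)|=9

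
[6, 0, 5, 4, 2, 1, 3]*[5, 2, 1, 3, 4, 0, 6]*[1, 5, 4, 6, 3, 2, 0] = [0, 2, 1, 3, 5, 4, 6]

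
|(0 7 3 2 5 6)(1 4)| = 6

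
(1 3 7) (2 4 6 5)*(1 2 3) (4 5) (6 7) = (2 5 3 6 4 7) 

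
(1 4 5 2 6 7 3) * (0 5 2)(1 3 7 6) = (0 5)(1 4 2)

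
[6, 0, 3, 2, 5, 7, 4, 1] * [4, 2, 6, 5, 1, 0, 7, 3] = [7, 4, 5, 6, 0, 3, 1, 2] 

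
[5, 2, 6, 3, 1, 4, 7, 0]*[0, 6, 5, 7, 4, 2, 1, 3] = [2, 5, 1, 7, 6, 4, 3, 0]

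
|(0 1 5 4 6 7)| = 6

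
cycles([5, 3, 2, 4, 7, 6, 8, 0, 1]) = (0 5 6 8 1 3 4 7)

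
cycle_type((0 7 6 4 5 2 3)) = 7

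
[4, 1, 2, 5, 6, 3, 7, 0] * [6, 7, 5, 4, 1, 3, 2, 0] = [1, 7, 5, 3, 2, 4, 0, 6]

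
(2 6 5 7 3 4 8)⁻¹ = (2 8 4 3 7 5 6)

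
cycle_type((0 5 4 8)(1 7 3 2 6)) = 4.5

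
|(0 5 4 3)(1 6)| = 4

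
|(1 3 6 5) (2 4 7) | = 12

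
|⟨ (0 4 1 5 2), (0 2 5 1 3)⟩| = 360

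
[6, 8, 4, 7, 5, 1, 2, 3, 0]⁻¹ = [8, 5, 6, 7, 2, 4, 0, 3, 1]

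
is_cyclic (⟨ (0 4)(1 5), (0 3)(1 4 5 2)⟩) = no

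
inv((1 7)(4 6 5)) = (1 7)(4 5 6)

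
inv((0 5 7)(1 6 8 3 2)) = (0 7 5)(1 2 3 8 6)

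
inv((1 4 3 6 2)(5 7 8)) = (1 2 6 3 4)(5 8 7)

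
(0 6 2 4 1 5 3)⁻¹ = (0 3 5 1 4 2 6)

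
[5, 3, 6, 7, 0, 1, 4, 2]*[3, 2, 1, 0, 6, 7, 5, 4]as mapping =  [0→7, 1→0, 2→5, 3→4, 4→3, 5→2, 6→6, 7→1]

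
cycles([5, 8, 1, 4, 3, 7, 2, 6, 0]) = (0 5 7 6 2 1 8)(3 4)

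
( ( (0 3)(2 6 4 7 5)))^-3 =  (0 3)(2 4 5 6 7)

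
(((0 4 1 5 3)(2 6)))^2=(0 1 3 4 5)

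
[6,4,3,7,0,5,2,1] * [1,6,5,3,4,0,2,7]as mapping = [0→2,1→4,2→3,3→7,4→1,5→0,6→5,7→6]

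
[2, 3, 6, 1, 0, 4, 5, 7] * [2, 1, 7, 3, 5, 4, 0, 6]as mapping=[0→7, 1→3, 2→0, 3→1, 4→2, 5→5, 6→4, 7→6]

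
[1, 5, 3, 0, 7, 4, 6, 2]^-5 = [5, 4, 0, 1, 2, 7, 6, 3]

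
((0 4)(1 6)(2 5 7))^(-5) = (0 4)(1 6)(2 5 7)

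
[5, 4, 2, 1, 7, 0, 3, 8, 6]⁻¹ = [5, 3, 2, 6, 1, 0, 8, 4, 7]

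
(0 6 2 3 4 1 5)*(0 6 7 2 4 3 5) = (0 7 2 5 6 4 1) 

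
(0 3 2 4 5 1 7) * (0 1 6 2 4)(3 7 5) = (0 7 1 5 6 2)(3 4)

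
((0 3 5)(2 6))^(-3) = (2 6)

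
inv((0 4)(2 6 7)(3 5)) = (0 4)(2 7 6)(3 5)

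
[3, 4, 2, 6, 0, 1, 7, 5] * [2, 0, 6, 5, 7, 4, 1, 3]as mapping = [0→5, 1→7, 2→6, 3→1, 4→2, 5→0, 6→3, 7→4]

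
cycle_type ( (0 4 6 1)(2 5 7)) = 3.4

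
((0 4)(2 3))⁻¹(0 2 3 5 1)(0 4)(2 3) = (1 4 3 2 5)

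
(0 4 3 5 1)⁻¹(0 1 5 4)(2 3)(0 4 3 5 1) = (0 1 3 4)(2 5)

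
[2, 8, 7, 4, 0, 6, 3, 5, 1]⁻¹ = [4, 8, 0, 6, 3, 7, 5, 2, 1]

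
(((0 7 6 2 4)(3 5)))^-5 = (3 5)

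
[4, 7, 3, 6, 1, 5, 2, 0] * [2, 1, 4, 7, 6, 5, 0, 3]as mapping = [0→6, 1→3, 2→7, 3→0, 4→1, 5→5, 6→4, 7→2]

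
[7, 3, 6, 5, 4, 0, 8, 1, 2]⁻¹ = [5, 7, 8, 1, 4, 3, 2, 0, 6]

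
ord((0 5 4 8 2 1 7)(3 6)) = 14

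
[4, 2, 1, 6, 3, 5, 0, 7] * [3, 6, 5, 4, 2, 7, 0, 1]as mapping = [0→2, 1→5, 2→6, 3→0, 4→4, 5→7, 6→3, 7→1]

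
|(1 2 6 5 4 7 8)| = 7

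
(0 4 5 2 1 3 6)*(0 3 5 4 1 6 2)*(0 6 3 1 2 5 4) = (0 2 3 5 6 1 4)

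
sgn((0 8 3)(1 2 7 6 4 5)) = -1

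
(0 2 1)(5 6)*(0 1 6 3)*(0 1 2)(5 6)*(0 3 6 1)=(0 3)(1 2 5 6)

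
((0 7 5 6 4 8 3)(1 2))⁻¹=(0 3 8 4 6 5 7)(1 2)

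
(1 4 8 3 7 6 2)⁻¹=(1 2 6 7 3 8 4)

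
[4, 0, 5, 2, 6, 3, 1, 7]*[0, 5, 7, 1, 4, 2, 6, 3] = [4, 0, 2, 7, 6, 1, 5, 3]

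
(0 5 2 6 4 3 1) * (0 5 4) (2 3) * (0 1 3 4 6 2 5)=(0 6 1) (4 5) 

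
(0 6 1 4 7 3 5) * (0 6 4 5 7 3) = (0 4 3 7) (1 5 6) 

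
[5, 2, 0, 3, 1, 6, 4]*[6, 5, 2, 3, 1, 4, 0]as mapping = [0→4, 1→2, 2→6, 3→3, 4→5, 5→0, 6→1]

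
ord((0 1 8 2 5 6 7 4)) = 8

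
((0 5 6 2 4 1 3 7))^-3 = (0 1 6 7 4 5 3 2)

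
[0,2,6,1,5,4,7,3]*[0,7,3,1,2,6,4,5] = [0,3,4,7,6,2,5,1]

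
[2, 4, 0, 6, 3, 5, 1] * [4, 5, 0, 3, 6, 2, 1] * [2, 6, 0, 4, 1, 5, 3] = [2, 3, 1, 6, 4, 0, 5]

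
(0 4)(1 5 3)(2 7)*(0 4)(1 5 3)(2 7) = (1 3 5)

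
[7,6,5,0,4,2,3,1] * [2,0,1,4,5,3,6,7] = [7,6,3,2,5,1,4,0]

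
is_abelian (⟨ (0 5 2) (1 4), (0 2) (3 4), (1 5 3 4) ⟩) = no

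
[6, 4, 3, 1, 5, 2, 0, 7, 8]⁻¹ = [6, 3, 5, 2, 1, 4, 0, 7, 8]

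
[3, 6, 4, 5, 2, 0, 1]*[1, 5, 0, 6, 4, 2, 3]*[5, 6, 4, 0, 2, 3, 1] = [1, 0, 2, 4, 5, 6, 3]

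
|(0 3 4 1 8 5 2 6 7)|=9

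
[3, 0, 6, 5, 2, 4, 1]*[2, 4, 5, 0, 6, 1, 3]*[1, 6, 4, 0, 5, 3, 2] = [1, 4, 0, 6, 3, 2, 5]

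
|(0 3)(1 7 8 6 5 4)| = 6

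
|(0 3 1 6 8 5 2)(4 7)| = 14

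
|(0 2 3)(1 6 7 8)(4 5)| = 12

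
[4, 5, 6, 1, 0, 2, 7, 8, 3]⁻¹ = [4, 3, 5, 8, 0, 1, 2, 6, 7]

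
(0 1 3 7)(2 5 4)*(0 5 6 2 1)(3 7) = (1 7 5 4)(2 6)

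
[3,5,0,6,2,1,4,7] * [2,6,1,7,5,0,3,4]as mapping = [0→7,1→0,2→2,3→3,4→1,5→6,6→5,7→4]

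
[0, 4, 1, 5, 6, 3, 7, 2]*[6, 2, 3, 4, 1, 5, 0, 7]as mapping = [0→6, 1→1, 2→2, 3→5, 4→0, 5→4, 6→7, 7→3]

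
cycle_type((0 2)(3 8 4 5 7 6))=2.6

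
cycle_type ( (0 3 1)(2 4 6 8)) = 3.4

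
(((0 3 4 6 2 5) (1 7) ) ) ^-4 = (0 4 2) (3 6 5) 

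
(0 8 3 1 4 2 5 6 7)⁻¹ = (0 7 6 5 2 4 1 3 8)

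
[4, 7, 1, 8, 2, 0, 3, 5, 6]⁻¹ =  [5, 2, 4, 6, 0, 7, 8, 1, 3]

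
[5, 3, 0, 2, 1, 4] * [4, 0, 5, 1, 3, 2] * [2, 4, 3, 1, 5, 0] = [3, 4, 5, 0, 2, 1]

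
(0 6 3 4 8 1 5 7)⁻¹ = (0 7 5 1 8 4 3 6)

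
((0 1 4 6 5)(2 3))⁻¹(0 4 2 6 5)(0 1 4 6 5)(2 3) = (0 1 6 3 5)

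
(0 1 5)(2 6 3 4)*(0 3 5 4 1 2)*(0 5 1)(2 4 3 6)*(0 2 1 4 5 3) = (0 5 6 4 3 2 1)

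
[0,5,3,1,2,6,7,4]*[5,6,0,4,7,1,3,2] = [5,1,4,6,0,3,2,7] 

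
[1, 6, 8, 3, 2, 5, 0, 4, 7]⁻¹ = [6, 0, 4, 3, 7, 5, 1, 8, 2]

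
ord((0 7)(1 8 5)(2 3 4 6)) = 12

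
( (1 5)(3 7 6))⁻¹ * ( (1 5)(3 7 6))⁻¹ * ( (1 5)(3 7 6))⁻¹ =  (1 5)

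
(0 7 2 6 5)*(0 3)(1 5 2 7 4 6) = (0 4 6 2 1 5 3)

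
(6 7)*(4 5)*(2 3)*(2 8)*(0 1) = (0 1)(2 3 8)(4 5)(6 7)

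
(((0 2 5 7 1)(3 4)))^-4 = (0 2 5 7 1)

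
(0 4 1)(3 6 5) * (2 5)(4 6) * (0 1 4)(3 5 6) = (0 3)(2 6)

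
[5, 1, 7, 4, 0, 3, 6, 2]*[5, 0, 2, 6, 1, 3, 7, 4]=[3, 0, 4, 1, 5, 6, 7, 2]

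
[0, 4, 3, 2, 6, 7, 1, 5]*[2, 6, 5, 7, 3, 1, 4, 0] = [2, 3, 7, 5, 4, 0, 6, 1]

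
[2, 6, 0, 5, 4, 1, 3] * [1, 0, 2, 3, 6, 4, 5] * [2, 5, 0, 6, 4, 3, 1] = [0, 3, 5, 4, 1, 2, 6]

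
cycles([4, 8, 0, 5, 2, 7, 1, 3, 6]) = (0 4 2)(1 8 6)(3 5 7)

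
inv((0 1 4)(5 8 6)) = (0 4 1)(5 6 8)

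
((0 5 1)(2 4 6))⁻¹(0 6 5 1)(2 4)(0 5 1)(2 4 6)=(0 5 2 1)(4 6)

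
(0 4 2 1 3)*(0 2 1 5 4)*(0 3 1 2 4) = (0 3 4 2 5)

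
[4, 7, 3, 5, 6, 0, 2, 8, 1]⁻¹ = [5, 8, 6, 2, 0, 3, 4, 1, 7]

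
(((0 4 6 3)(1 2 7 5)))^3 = (0 3 6 4)(1 5 7 2)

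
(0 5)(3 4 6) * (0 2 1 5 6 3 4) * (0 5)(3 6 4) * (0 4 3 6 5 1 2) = (0 3 1 4 5)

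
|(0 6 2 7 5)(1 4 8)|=15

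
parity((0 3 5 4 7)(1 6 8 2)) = odd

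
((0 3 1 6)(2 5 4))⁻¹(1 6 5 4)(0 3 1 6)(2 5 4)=(0 4 2 6)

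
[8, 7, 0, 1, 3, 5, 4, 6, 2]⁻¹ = [2, 3, 8, 4, 6, 5, 7, 1, 0]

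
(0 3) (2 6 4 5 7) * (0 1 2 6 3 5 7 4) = (0 5 4 7 6) (1 2 3) 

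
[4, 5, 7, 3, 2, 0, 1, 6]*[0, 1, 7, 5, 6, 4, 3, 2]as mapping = [0→6, 1→4, 2→2, 3→5, 4→7, 5→0, 6→1, 7→3]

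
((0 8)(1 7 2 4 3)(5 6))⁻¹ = (0 8)(1 3 4 2 7)(5 6)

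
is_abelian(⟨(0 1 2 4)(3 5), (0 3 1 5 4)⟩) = no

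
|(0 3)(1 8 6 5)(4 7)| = 4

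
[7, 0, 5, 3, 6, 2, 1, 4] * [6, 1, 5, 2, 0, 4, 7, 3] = [3, 6, 4, 2, 7, 5, 1, 0]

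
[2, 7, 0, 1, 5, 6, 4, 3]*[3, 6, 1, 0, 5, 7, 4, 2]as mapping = [0→1, 1→2, 2→3, 3→6, 4→7, 5→4, 6→5, 7→0]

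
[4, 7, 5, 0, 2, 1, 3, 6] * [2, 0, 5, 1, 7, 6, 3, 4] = [7, 4, 6, 2, 5, 0, 1, 3]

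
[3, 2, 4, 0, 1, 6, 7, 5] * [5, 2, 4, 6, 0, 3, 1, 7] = [6, 4, 0, 5, 2, 1, 7, 3]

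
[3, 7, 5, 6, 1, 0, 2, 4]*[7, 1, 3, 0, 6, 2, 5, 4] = [0, 4, 2, 5, 1, 7, 3, 6]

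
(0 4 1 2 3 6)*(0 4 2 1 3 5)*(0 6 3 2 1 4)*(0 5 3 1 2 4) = (0 2 3 1)(5 6)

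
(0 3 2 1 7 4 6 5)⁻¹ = (0 5 6 4 7 1 2 3)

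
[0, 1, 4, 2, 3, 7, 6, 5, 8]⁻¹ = [0, 1, 3, 4, 2, 7, 6, 5, 8]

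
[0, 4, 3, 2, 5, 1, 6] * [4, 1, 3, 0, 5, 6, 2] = [4, 5, 0, 3, 6, 1, 2]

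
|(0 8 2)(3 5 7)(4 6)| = 6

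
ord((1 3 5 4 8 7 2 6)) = 8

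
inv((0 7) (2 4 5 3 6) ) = (0 7) (2 6 3 5 4) 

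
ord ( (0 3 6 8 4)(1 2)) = 10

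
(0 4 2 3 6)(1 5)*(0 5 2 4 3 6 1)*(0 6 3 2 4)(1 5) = (0 2 3 5 6 1 4)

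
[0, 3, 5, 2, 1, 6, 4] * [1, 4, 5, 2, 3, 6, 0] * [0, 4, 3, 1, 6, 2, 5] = [4, 3, 5, 2, 6, 0, 1]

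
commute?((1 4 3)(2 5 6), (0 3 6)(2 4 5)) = no:(1 4 3)(2 5 6) * (0 3 6)(2 4 5) = (0 3 1 5)(4 6), (0 3 6)(2 4 5) * (1 4 3)(2 5 6) = (0 1 4 6)(2 3)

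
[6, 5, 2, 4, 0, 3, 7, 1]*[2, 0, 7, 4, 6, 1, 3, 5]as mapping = [0→3, 1→1, 2→7, 3→6, 4→2, 5→4, 6→5, 7→0]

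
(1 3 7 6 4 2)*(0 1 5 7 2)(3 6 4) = (0 1 6 3 2 5 7 4)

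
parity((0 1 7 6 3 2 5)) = even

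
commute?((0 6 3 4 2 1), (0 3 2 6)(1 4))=no:(0 6 3 4 2 1) * (0 3 2 6)(1 4)=(1 3)(2 4 6), (0 3 2 6)(1 4) * (0 6 3 4 2 1)=(0 4)(1 2 3)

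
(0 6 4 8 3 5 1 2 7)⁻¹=(0 7 2 1 5 3 8 4 6)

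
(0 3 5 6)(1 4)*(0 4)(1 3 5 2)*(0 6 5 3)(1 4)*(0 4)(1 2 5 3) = (0 1 6 2)(3 5)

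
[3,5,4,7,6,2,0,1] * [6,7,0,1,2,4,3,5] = [1,4,2,5,3,0,6,7]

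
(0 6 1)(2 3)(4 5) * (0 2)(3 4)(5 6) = (0 5 3)(1 2 4 6)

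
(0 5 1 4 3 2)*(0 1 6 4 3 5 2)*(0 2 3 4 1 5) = (0 3 2 5 6 1 4)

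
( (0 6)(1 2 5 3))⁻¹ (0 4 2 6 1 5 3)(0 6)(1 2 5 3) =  (0 2 3 1 6 4 5)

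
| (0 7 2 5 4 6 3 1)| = 8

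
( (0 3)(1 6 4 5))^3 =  (0 3)(1 5 4 6)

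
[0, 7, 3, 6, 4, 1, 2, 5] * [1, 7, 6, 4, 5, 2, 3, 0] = [1, 0, 4, 3, 5, 7, 6, 2]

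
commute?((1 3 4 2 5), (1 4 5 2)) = no:(1 3 4 2 5) * (1 4 5 2) = (1 3 5 4), (1 4 5 2) * (1 3 4 2 5) = (1 2 3 4)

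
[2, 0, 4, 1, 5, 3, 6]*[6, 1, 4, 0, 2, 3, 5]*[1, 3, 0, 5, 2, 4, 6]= [2, 6, 0, 3, 5, 1, 4]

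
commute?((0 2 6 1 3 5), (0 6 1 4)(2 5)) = no:(0 2 6 1 3 5) * (0 6 1 4)(2 5) = (0 5 6 4)(1 3 2), (0 6 1 4)(2 5) * (0 2 6 1 3 5) = (0 1 4 2)(3 5 6)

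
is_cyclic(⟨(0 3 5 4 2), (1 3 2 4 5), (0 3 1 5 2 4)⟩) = no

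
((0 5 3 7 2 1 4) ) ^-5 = (0 3 2 4 5 7 1) 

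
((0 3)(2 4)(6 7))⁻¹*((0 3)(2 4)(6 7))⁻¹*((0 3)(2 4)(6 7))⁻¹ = (0 3)(2 4)(6 7)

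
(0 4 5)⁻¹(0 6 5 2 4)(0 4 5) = (0 2 5 4 6)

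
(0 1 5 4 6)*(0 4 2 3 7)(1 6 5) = (0 6 4 5 2 3 7)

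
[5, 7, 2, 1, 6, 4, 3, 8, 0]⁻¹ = [8, 3, 2, 6, 5, 0, 4, 1, 7]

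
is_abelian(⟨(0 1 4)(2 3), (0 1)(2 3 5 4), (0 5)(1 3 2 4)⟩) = no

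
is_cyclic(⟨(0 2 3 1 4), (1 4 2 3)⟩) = no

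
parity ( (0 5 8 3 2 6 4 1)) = odd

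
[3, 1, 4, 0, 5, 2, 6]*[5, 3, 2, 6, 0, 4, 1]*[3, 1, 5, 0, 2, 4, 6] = [6, 0, 3, 4, 2, 5, 1]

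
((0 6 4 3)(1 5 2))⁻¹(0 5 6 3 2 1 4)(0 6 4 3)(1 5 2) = (0 1 5 3 6 2 4)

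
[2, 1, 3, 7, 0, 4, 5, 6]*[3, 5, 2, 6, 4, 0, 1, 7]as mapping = [0→2, 1→5, 2→6, 3→7, 4→3, 5→4, 6→0, 7→1]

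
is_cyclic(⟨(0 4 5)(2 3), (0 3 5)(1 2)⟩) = no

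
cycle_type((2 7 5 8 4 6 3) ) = 7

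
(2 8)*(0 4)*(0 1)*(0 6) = (0 4 1 6)(2 8)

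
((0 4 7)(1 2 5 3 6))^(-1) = (0 7 4)(1 6 3 5 2)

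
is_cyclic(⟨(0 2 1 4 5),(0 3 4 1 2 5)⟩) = no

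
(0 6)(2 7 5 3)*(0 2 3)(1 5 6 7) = (0 7 6 2 1 5)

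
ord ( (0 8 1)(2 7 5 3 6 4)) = 6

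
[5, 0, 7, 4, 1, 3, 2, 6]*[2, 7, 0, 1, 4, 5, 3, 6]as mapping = [0→5, 1→2, 2→6, 3→4, 4→7, 5→1, 6→0, 7→3]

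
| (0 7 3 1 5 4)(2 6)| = 6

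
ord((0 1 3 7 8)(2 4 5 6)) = 20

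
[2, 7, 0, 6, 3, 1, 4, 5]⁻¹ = [2, 5, 0, 4, 6, 7, 3, 1]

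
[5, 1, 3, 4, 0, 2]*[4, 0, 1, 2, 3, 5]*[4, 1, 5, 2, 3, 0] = [0, 4, 5, 2, 3, 1]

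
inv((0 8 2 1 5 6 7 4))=(0 4 7 6 5 1 2 8)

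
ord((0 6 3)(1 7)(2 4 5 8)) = 12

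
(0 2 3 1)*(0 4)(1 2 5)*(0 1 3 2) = (0 5 3)(1 4)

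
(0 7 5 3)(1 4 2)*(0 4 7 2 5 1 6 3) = (0 2 6 3 4 5)(1 7)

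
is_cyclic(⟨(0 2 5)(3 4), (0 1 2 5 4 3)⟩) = no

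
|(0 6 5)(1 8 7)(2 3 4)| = 3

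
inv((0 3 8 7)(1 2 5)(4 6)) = (0 7 8 3)(1 5 2)(4 6)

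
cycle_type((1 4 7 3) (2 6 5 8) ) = 4^2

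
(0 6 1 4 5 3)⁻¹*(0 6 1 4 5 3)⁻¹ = (0 5 1)(3 4 6)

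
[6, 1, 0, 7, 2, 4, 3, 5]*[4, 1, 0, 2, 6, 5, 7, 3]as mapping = [0→7, 1→1, 2→4, 3→3, 4→0, 5→6, 6→2, 7→5]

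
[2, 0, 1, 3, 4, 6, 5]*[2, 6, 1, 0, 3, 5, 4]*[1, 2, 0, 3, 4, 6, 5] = [2, 0, 5, 1, 3, 4, 6]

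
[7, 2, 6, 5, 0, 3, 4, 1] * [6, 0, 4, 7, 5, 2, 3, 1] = [1, 4, 3, 2, 6, 7, 5, 0]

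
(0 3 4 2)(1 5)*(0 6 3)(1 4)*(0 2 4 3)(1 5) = (0 2 6)(3 5)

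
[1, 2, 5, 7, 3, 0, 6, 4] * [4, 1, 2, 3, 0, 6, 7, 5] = [1, 2, 6, 5, 3, 4, 7, 0]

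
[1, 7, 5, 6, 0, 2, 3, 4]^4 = [0, 1, 2, 3, 4, 5, 6, 7]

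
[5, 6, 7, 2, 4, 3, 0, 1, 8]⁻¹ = [6, 7, 3, 5, 4, 0, 1, 2, 8]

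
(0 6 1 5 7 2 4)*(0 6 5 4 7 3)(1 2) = (0 5 3)(1 4 6 2 7)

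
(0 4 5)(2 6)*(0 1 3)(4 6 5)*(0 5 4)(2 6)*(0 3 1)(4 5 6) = (0 2 5)(3 6 4)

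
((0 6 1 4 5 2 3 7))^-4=(0 5)(1 3)(2 6)(4 7)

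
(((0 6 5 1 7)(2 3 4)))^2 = (0 5 7 6 1)(2 4 3)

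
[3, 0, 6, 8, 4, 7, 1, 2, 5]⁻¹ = [1, 6, 7, 0, 4, 8, 2, 5, 3]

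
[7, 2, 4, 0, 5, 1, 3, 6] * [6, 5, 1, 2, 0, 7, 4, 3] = [3, 1, 0, 6, 7, 5, 2, 4]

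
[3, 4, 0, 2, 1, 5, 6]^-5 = [3, 4, 0, 2, 1, 5, 6]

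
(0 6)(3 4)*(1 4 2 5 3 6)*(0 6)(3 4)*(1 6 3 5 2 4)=(0 6 3 4)(1 5)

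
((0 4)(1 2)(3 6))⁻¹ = (0 4)(1 2)(3 6)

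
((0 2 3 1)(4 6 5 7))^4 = ()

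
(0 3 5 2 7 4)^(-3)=(0 2)(3 7)(4 5)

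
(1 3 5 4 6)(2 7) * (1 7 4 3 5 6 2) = (1 5 3 6 7)(2 4)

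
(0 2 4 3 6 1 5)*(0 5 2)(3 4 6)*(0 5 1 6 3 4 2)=(0 5 1)(2 3 4)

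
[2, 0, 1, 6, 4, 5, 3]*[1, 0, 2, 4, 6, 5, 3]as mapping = [0→2, 1→1, 2→0, 3→3, 4→6, 5→5, 6→4]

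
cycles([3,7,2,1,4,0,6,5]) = (0 3 1 7 5)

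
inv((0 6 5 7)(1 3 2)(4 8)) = (0 7 5 6)(1 2 3)(4 8)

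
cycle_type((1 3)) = 2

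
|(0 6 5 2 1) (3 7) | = 10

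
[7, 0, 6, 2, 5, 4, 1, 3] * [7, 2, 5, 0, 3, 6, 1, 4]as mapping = [0→4, 1→7, 2→1, 3→5, 4→6, 5→3, 6→2, 7→0]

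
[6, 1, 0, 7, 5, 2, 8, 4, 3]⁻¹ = [2, 1, 5, 8, 7, 4, 0, 3, 6]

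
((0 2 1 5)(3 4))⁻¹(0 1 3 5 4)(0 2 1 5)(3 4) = (0 3 2 5 4)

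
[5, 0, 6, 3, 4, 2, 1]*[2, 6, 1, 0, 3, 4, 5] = [4, 2, 5, 0, 3, 1, 6] 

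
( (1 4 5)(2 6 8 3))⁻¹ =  (1 5 4)(2 3 8 6)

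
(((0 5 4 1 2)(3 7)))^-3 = (0 4 2 5 1)(3 7)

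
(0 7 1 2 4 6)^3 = (0 2)(1 6)(4 7)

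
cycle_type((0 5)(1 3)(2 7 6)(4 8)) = 2^3.3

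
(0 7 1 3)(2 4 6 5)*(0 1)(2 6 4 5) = (0 7)(1 3)(2 5 6)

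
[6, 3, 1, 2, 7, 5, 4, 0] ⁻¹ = [7, 2, 3, 1, 6, 5, 0, 4] 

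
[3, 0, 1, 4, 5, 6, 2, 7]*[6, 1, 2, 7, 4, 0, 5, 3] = [7, 6, 1, 4, 0, 5, 2, 3]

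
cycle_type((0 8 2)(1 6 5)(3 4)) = 2.3^2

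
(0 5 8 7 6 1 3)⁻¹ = (0 3 1 6 7 8 5)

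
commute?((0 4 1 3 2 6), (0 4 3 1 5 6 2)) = no:(0 4 1 3 2 6)*(0 4 3 1 5 6 2) = (0 3)(4 5 6), (0 4 3 1 5 6 2)*(0 4 1 3 2 6) = (0 1 5)(2 4)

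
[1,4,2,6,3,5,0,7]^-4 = [1,4,2,6,3,5,0,7]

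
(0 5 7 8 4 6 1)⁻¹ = (0 1 6 4 8 7 5)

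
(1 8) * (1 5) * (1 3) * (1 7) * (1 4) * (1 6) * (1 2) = (1 8 5 3 7 4 6 2)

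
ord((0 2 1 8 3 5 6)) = 7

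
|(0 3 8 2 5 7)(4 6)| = 6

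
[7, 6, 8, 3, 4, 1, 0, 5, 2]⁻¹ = [6, 5, 8, 3, 4, 7, 1, 0, 2]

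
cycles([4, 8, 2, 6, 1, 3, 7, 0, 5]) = (0 4 1 8 5 3 6 7) 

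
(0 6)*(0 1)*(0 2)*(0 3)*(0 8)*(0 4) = (0 6 1 2 3 8 4)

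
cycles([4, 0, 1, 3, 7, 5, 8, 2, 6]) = (0 4 7 2 1)(6 8)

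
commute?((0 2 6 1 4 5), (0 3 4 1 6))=no:(0 2 6 1 4 5)*(0 3 4 1 6)=(0 2)(3 4 5), (0 3 4 1 6)*(0 2 6 1 4 5)=(0 3 5)(2 6)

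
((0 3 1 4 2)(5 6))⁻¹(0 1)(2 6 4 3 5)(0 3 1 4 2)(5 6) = (0 5 2 1 6)(3 4)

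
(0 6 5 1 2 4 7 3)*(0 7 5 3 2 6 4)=(0 4 5 1 6 3 7 2)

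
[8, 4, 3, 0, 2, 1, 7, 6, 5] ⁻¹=[3, 5, 4, 2, 1, 8, 7, 6, 0] 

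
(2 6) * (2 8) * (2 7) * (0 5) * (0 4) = (0 5 4) (2 6 8 7) 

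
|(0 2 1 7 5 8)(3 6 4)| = 6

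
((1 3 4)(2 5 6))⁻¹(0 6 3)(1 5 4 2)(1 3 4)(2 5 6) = (0 2 4)(1 5 3 6)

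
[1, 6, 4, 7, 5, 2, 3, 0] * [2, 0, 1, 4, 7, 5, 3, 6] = [0, 3, 7, 6, 5, 1, 4, 2]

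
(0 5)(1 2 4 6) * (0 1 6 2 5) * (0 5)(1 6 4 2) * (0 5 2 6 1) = (0 2 6 4)(1 5)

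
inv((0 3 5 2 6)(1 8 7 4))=(0 6 2 5 3)(1 4 7 8)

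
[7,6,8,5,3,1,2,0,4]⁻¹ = [7,5,6,4,8,3,1,0,2]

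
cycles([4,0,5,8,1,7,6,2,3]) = (0 4 1)(2 5 7)(3 8)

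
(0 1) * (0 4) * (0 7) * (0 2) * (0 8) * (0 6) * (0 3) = (0 1 4 7 2 8 6 3)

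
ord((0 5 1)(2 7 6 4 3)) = 15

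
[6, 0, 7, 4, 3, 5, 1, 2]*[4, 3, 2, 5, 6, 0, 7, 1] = [7, 4, 1, 6, 5, 0, 3, 2]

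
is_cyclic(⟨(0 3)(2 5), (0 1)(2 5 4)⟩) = no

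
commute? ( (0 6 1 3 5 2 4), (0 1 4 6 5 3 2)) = no: (0 6 1 3 5 2 4)*(0 1 4 6 5 3 2) = (0 5)(1 2 6 4), (0 1 4 6 5 3 2)*(0 6 1 3 5 2 4) = (0 3 4 1)(2 6)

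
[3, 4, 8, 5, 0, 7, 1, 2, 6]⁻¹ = [4, 6, 7, 0, 1, 3, 8, 5, 2]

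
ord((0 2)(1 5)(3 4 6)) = 6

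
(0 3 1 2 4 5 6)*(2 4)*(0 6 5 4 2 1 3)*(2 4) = (1 4 2) 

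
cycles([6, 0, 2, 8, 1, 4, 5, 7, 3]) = (0 6 5 4 1) (3 8) 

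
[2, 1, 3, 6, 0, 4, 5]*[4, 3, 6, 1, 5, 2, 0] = [6, 3, 1, 0, 4, 5, 2]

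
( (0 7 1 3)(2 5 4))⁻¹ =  (0 3 1 7)(2 4 5)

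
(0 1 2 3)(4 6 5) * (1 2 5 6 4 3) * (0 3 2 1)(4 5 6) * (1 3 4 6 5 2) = (0 3 4 2)(1 5)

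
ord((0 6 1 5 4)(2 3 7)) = 15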